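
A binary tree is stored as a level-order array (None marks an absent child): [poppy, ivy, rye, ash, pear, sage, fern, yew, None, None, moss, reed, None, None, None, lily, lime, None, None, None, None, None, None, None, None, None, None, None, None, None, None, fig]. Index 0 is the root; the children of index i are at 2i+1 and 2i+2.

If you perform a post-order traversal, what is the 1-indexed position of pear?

Post-order visits the left subtree, then the right subtree, then the node.
At poppy: go left to ivy.
  At ivy: go left to ash.
    At ash: go left to yew.
      At yew: go left to lily.
        At lily: go left to fig.
          fig is a leaf — visit fig.
        At lily: no right child.
        Visit lily.
      At yew: go right to lime.
        lime is a leaf — visit lime.
      Visit yew.
    At ash: no right child.
    Visit ash.
  At ivy: go right to pear.
    At pear: no left child.
    At pear: go right to moss.
      moss is a leaf — visit moss.
    Visit pear.
  Visit ivy.
At poppy: go right to rye.
  At rye: go left to sage.
    At sage: go left to reed.
      reed is a leaf — visit reed.
    At sage: no right child.
    Visit sage.
  At rye: go right to fern.
    fern is a leaf — visit fern.
  Visit rye.
Visit poppy.
Full post-order sequence: fig, lily, lime, yew, ash, moss, pear, ivy, reed, sage, fern, rye, poppy.

7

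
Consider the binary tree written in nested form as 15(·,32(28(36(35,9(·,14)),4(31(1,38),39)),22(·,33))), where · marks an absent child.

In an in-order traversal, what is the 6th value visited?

28

In-order visits the left subtree, then the node, then the right subtree.
At 15: no left child.
Visit 15.
At 15: go right to 32.
  At 32: go left to 28.
    At 28: go left to 36.
      At 36: go left to 35.
        35 is a leaf — visit 35.
      Visit 36.
      At 36: go right to 9.
        At 9: no left child.
        Visit 9.
        At 9: go right to 14.
          14 is a leaf — visit 14.
    Visit 28.
    At 28: go right to 4.
      At 4: go left to 31.
        At 31: go left to 1.
          1 is a leaf — visit 1.
        Visit 31.
        At 31: go right to 38.
          38 is a leaf — visit 38.
      Visit 4.
      At 4: go right to 39.
        39 is a leaf — visit 39.
  Visit 32.
  At 32: go right to 22.
    At 22: no left child.
    Visit 22.
    At 22: go right to 33.
      33 is a leaf — visit 33.
Full in-order sequence: 15, 35, 36, 9, 14, 28, 1, 31, 38, 4, 39, 32, 22, 33.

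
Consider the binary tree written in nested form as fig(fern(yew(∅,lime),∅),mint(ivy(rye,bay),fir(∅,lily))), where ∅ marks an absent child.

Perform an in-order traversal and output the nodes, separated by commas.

In-order visits the left subtree, then the node, then the right subtree.
At fig: go left to fern.
  At fern: go left to yew.
    At yew: no left child.
    Visit yew.
    At yew: go right to lime.
      lime is a leaf — visit lime.
  Visit fern.
  At fern: no right child.
Visit fig.
At fig: go right to mint.
  At mint: go left to ivy.
    At ivy: go left to rye.
      rye is a leaf — visit rye.
    Visit ivy.
    At ivy: go right to bay.
      bay is a leaf — visit bay.
  Visit mint.
  At mint: go right to fir.
    At fir: no left child.
    Visit fir.
    At fir: go right to lily.
      lily is a leaf — visit lily.

yew, lime, fern, fig, rye, ivy, bay, mint, fir, lily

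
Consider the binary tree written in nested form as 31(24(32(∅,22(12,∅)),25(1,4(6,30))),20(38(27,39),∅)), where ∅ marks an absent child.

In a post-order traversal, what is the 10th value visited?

Post-order visits the left subtree, then the right subtree, then the node.
At 31: go left to 24.
  At 24: go left to 32.
    At 32: no left child.
    At 32: go right to 22.
      At 22: go left to 12.
        12 is a leaf — visit 12.
      At 22: no right child.
      Visit 22.
    Visit 32.
  At 24: go right to 25.
    At 25: go left to 1.
      1 is a leaf — visit 1.
    At 25: go right to 4.
      At 4: go left to 6.
        6 is a leaf — visit 6.
      At 4: go right to 30.
        30 is a leaf — visit 30.
      Visit 4.
    Visit 25.
  Visit 24.
At 31: go right to 20.
  At 20: go left to 38.
    At 38: go left to 27.
      27 is a leaf — visit 27.
    At 38: go right to 39.
      39 is a leaf — visit 39.
    Visit 38.
  At 20: no right child.
  Visit 20.
Visit 31.
Full post-order sequence: 12, 22, 32, 1, 6, 30, 4, 25, 24, 27, 39, 38, 20, 31.

27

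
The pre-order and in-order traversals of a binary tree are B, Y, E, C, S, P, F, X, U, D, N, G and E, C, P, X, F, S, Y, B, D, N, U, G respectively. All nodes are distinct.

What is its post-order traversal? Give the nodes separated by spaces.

The first element of pre-order is the root; it splits in-order into left and right subtrees.
Root B: left subtree has 7 nodes {E, C, P, X, F, S, Y}, right has 4 {D, N, U, G}.
  Root Y: left subtree has 6 nodes {E, C, P, X, F, S}, right has 0 { }.
    Root E: left subtree has 0 nodes { }, right has 5 {C, P, X, F, S}.
      Root C: left subtree has 0 nodes { }, right has 4 {P, X, F, S}.
        Root S: left subtree has 3 nodes {P, X, F}, right has 0 { }.
          Root P: left subtree has 0 nodes { }, right has 2 {X, F}.
            Root F: left subtree has 1 node {X}, right has 0 { }.
  Root U: left subtree has 2 nodes {D, N}, right has 1 {G}.
    Root D: left subtree has 0 nodes { }, right has 1 {N}.

X F P S C E Y N D G U B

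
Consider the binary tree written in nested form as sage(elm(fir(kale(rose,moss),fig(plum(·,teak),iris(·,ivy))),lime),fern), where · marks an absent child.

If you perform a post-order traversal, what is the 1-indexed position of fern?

12

Post-order visits the left subtree, then the right subtree, then the node.
At sage: go left to elm.
  At elm: go left to fir.
    At fir: go left to kale.
      At kale: go left to rose.
        rose is a leaf — visit rose.
      At kale: go right to moss.
        moss is a leaf — visit moss.
      Visit kale.
    At fir: go right to fig.
      At fig: go left to plum.
        At plum: no left child.
        At plum: go right to teak.
          teak is a leaf — visit teak.
        Visit plum.
      At fig: go right to iris.
        At iris: no left child.
        At iris: go right to ivy.
          ivy is a leaf — visit ivy.
        Visit iris.
      Visit fig.
    Visit fir.
  At elm: go right to lime.
    lime is a leaf — visit lime.
  Visit elm.
At sage: go right to fern.
  fern is a leaf — visit fern.
Visit sage.
Full post-order sequence: rose, moss, kale, teak, plum, ivy, iris, fig, fir, lime, elm, fern, sage.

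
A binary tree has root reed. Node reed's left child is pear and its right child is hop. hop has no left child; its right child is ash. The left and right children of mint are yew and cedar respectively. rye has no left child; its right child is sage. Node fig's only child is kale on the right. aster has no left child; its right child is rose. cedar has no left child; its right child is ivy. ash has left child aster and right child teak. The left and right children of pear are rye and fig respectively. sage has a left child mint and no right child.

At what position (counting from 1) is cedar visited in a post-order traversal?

Post-order visits the left subtree, then the right subtree, then the node.
At reed: go left to pear.
  At pear: go left to rye.
    At rye: no left child.
    At rye: go right to sage.
      At sage: go left to mint.
        At mint: go left to yew.
          yew is a leaf — visit yew.
        At mint: go right to cedar.
          At cedar: no left child.
          At cedar: go right to ivy.
            ivy is a leaf — visit ivy.
          Visit cedar.
        Visit mint.
      At sage: no right child.
      Visit sage.
    Visit rye.
  At pear: go right to fig.
    At fig: no left child.
    At fig: go right to kale.
      kale is a leaf — visit kale.
    Visit fig.
  Visit pear.
At reed: go right to hop.
  At hop: no left child.
  At hop: go right to ash.
    At ash: go left to aster.
      At aster: no left child.
      At aster: go right to rose.
        rose is a leaf — visit rose.
      Visit aster.
    At ash: go right to teak.
      teak is a leaf — visit teak.
    Visit ash.
  Visit hop.
Visit reed.
Full post-order sequence: yew, ivy, cedar, mint, sage, rye, kale, fig, pear, rose, aster, teak, ash, hop, reed.

3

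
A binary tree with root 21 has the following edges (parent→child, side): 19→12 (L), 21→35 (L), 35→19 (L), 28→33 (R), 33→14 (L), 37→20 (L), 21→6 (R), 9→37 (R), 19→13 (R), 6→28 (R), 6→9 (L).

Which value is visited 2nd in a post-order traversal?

13

Post-order visits the left subtree, then the right subtree, then the node.
At 21: go left to 35.
  At 35: go left to 19.
    At 19: go left to 12.
      12 is a leaf — visit 12.
    At 19: go right to 13.
      13 is a leaf — visit 13.
    Visit 19.
  At 35: no right child.
  Visit 35.
At 21: go right to 6.
  At 6: go left to 9.
    At 9: no left child.
    At 9: go right to 37.
      At 37: go left to 20.
        20 is a leaf — visit 20.
      At 37: no right child.
      Visit 37.
    Visit 9.
  At 6: go right to 28.
    At 28: no left child.
    At 28: go right to 33.
      At 33: go left to 14.
        14 is a leaf — visit 14.
      At 33: no right child.
      Visit 33.
    Visit 28.
  Visit 6.
Visit 21.
Full post-order sequence: 12, 13, 19, 35, 20, 37, 9, 14, 33, 28, 6, 21.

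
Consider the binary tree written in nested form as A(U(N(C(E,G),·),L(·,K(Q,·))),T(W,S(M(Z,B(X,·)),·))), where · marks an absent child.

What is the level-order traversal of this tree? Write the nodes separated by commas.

Level-order visits nodes level by level from the root, left to right within each level.
Level 0: A
Level 1: U, T
Level 2: N, L, W, S
Level 3: C, K, M
Level 4: E, G, Q, Z, B
Level 5: X

A, U, T, N, L, W, S, C, K, M, E, G, Q, Z, B, X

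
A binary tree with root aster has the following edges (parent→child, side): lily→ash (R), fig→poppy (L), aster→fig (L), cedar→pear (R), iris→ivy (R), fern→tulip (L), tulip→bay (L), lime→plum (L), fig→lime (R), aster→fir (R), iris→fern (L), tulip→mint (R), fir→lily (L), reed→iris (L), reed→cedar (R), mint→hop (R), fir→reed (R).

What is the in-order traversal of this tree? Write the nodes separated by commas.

poppy, fig, plum, lime, aster, lily, ash, fir, bay, tulip, mint, hop, fern, iris, ivy, reed, cedar, pear

In-order visits the left subtree, then the node, then the right subtree.
At aster: go left to fig.
  At fig: go left to poppy.
    poppy is a leaf — visit poppy.
  Visit fig.
  At fig: go right to lime.
    At lime: go left to plum.
      plum is a leaf — visit plum.
    Visit lime.
    At lime: no right child.
Visit aster.
At aster: go right to fir.
  At fir: go left to lily.
    At lily: no left child.
    Visit lily.
    At lily: go right to ash.
      ash is a leaf — visit ash.
  Visit fir.
  At fir: go right to reed.
    At reed: go left to iris.
      At iris: go left to fern.
        At fern: go left to tulip.
          At tulip: go left to bay.
            bay is a leaf — visit bay.
          Visit tulip.
          At tulip: go right to mint.
            At mint: no left child.
            Visit mint.
            At mint: go right to hop.
              hop is a leaf — visit hop.
        Visit fern.
        At fern: no right child.
      Visit iris.
      At iris: go right to ivy.
        ivy is a leaf — visit ivy.
    Visit reed.
    At reed: go right to cedar.
      At cedar: no left child.
      Visit cedar.
      At cedar: go right to pear.
        pear is a leaf — visit pear.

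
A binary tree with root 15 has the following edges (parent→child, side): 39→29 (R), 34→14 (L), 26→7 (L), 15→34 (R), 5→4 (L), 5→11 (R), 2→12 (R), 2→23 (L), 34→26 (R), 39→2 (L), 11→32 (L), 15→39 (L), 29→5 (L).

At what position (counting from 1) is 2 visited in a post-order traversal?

3

Post-order visits the left subtree, then the right subtree, then the node.
At 15: go left to 39.
  At 39: go left to 2.
    At 2: go left to 23.
      23 is a leaf — visit 23.
    At 2: go right to 12.
      12 is a leaf — visit 12.
    Visit 2.
  At 39: go right to 29.
    At 29: go left to 5.
      At 5: go left to 4.
        4 is a leaf — visit 4.
      At 5: go right to 11.
        At 11: go left to 32.
          32 is a leaf — visit 32.
        At 11: no right child.
        Visit 11.
      Visit 5.
    At 29: no right child.
    Visit 29.
  Visit 39.
At 15: go right to 34.
  At 34: go left to 14.
    14 is a leaf — visit 14.
  At 34: go right to 26.
    At 26: go left to 7.
      7 is a leaf — visit 7.
    At 26: no right child.
    Visit 26.
  Visit 34.
Visit 15.
Full post-order sequence: 23, 12, 2, 4, 32, 11, 5, 29, 39, 14, 7, 26, 34, 15.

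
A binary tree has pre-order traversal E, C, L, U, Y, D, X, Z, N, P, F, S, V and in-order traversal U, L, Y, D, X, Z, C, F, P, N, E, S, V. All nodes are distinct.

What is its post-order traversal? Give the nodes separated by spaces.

The first element of pre-order is the root; it splits in-order into left and right subtrees.
Root E: left subtree has 10 nodes {U, L, Y, D, X, Z, C, F, P, N}, right has 2 {S, V}.
  Root C: left subtree has 6 nodes {U, L, Y, D, X, Z}, right has 3 {F, P, N}.
    Root L: left subtree has 1 node {U}, right has 4 {Y, D, X, Z}.
      Root Y: left subtree has 0 nodes { }, right has 3 {D, X, Z}.
        Root D: left subtree has 0 nodes { }, right has 2 {X, Z}.
          Root X: left subtree has 0 nodes { }, right has 1 {Z}.
    Root N: left subtree has 2 nodes {F, P}, right has 0 { }.
      Root P: left subtree has 1 node {F}, right has 0 { }.
  Root S: left subtree has 0 nodes { }, right has 1 {V}.

U Z X D Y L F P N C V S E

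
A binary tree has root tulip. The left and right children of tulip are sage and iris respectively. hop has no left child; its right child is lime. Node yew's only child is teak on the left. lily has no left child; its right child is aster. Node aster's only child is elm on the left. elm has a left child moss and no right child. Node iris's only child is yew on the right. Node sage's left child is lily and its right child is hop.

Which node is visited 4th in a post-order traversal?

Post-order visits the left subtree, then the right subtree, then the node.
At tulip: go left to sage.
  At sage: go left to lily.
    At lily: no left child.
    At lily: go right to aster.
      At aster: go left to elm.
        At elm: go left to moss.
          moss is a leaf — visit moss.
        At elm: no right child.
        Visit elm.
      At aster: no right child.
      Visit aster.
    Visit lily.
  At sage: go right to hop.
    At hop: no left child.
    At hop: go right to lime.
      lime is a leaf — visit lime.
    Visit hop.
  Visit sage.
At tulip: go right to iris.
  At iris: no left child.
  At iris: go right to yew.
    At yew: go left to teak.
      teak is a leaf — visit teak.
    At yew: no right child.
    Visit yew.
  Visit iris.
Visit tulip.
Full post-order sequence: moss, elm, aster, lily, lime, hop, sage, teak, yew, iris, tulip.

lily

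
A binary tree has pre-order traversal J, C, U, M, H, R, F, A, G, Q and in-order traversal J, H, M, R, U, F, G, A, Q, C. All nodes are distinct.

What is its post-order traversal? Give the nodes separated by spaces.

H R M G Q A F U C J

The first element of pre-order is the root; it splits in-order into left and right subtrees.
Root J: left subtree has 0 nodes { }, right has 9 {H, M, R, U, F, G, A, Q, C}.
  Root C: left subtree has 8 nodes {H, M, R, U, F, G, A, Q}, right has 0 { }.
    Root U: left subtree has 3 nodes {H, M, R}, right has 4 {F, G, A, Q}.
      Root M: left subtree has 1 node {H}, right has 1 {R}.
      Root F: left subtree has 0 nodes { }, right has 3 {G, A, Q}.
        Root A: left subtree has 1 node {G}, right has 1 {Q}.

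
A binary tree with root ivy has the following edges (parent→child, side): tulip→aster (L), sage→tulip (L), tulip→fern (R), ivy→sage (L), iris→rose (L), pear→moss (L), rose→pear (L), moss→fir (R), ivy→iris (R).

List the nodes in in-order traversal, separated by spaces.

aster tulip fern sage ivy moss fir pear rose iris

In-order visits the left subtree, then the node, then the right subtree.
At ivy: go left to sage.
  At sage: go left to tulip.
    At tulip: go left to aster.
      aster is a leaf — visit aster.
    Visit tulip.
    At tulip: go right to fern.
      fern is a leaf — visit fern.
  Visit sage.
  At sage: no right child.
Visit ivy.
At ivy: go right to iris.
  At iris: go left to rose.
    At rose: go left to pear.
      At pear: go left to moss.
        At moss: no left child.
        Visit moss.
        At moss: go right to fir.
          fir is a leaf — visit fir.
      Visit pear.
      At pear: no right child.
    Visit rose.
    At rose: no right child.
  Visit iris.
  At iris: no right child.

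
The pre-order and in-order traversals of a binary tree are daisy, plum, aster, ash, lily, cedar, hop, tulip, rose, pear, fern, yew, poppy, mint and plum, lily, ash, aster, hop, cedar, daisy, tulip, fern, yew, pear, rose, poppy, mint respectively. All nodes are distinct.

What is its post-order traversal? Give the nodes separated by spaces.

lily ash hop cedar aster plum yew fern pear mint poppy rose tulip daisy

The first element of pre-order is the root; it splits in-order into left and right subtrees.
Root daisy: left subtree has 6 nodes {plum, lily, ash, aster, hop, cedar}, right has 7 {tulip, fern, yew, pear, rose, poppy, mint}.
  Root plum: left subtree has 0 nodes { }, right has 5 {lily, ash, aster, hop, cedar}.
    Root aster: left subtree has 2 nodes {lily, ash}, right has 2 {hop, cedar}.
      Root ash: left subtree has 1 node {lily}, right has 0 { }.
      Root cedar: left subtree has 1 node {hop}, right has 0 { }.
  Root tulip: left subtree has 0 nodes { }, right has 6 {fern, yew, pear, rose, poppy, mint}.
    Root rose: left subtree has 3 nodes {fern, yew, pear}, right has 2 {poppy, mint}.
      Root pear: left subtree has 2 nodes {fern, yew}, right has 0 { }.
        Root fern: left subtree has 0 nodes { }, right has 1 {yew}.
      Root poppy: left subtree has 0 nodes { }, right has 1 {mint}.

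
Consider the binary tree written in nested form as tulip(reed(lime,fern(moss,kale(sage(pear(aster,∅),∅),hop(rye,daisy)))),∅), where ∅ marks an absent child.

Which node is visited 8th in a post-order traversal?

Post-order visits the left subtree, then the right subtree, then the node.
At tulip: go left to reed.
  At reed: go left to lime.
    lime is a leaf — visit lime.
  At reed: go right to fern.
    At fern: go left to moss.
      moss is a leaf — visit moss.
    At fern: go right to kale.
      At kale: go left to sage.
        At sage: go left to pear.
          At pear: go left to aster.
            aster is a leaf — visit aster.
          At pear: no right child.
          Visit pear.
        At sage: no right child.
        Visit sage.
      At kale: go right to hop.
        At hop: go left to rye.
          rye is a leaf — visit rye.
        At hop: go right to daisy.
          daisy is a leaf — visit daisy.
        Visit hop.
      Visit kale.
    Visit fern.
  Visit reed.
At tulip: no right child.
Visit tulip.
Full post-order sequence: lime, moss, aster, pear, sage, rye, daisy, hop, kale, fern, reed, tulip.

hop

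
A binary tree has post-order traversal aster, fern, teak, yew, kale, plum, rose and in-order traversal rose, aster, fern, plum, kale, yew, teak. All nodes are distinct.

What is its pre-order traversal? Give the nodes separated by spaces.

rose plum fern aster kale yew teak

The last element of post-order is the root; it splits in-order into left and right subtrees.
Root rose: left subtree has 0 nodes { }, right has 6 {aster, fern, plum, kale, yew, teak}.
  Root plum: left subtree has 2 nodes {aster, fern}, right has 3 {kale, yew, teak}.
    Root fern: left subtree has 1 node {aster}, right has 0 { }.
    Root kale: left subtree has 0 nodes { }, right has 2 {yew, teak}.
      Root yew: left subtree has 0 nodes { }, right has 1 {teak}.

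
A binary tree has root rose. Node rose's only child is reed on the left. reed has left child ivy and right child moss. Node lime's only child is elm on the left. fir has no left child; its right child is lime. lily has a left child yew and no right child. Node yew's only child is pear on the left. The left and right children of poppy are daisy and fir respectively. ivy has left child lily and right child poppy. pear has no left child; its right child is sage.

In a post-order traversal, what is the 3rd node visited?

Post-order visits the left subtree, then the right subtree, then the node.
At rose: go left to reed.
  At reed: go left to ivy.
    At ivy: go left to lily.
      At lily: go left to yew.
        At yew: go left to pear.
          At pear: no left child.
          At pear: go right to sage.
            sage is a leaf — visit sage.
          Visit pear.
        At yew: no right child.
        Visit yew.
      At lily: no right child.
      Visit lily.
    At ivy: go right to poppy.
      At poppy: go left to daisy.
        daisy is a leaf — visit daisy.
      At poppy: go right to fir.
        At fir: no left child.
        At fir: go right to lime.
          At lime: go left to elm.
            elm is a leaf — visit elm.
          At lime: no right child.
          Visit lime.
        Visit fir.
      Visit poppy.
    Visit ivy.
  At reed: go right to moss.
    moss is a leaf — visit moss.
  Visit reed.
At rose: no right child.
Visit rose.
Full post-order sequence: sage, pear, yew, lily, daisy, elm, lime, fir, poppy, ivy, moss, reed, rose.

yew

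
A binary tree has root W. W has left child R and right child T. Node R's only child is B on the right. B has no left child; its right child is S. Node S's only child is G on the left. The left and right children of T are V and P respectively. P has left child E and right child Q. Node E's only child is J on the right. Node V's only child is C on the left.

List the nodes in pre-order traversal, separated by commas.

W, R, B, S, G, T, V, C, P, E, J, Q

Pre-order visits the node, then its left subtree, then its right subtree.
Visit W.
At W: go left to R.
  Visit R.
  At R: no left child.
  At R: go right to B.
    Visit B.
    At B: no left child.
    At B: go right to S.
      Visit S.
      At S: go left to G.
        G is a leaf — visit G.
      At S: no right child.
At W: go right to T.
  Visit T.
  At T: go left to V.
    Visit V.
    At V: go left to C.
      C is a leaf — visit C.
    At V: no right child.
  At T: go right to P.
    Visit P.
    At P: go left to E.
      Visit E.
      At E: no left child.
      At E: go right to J.
        J is a leaf — visit J.
    At P: go right to Q.
      Q is a leaf — visit Q.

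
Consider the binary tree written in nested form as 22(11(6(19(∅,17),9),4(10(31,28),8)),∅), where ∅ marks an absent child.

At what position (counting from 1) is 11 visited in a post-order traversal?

10

Post-order visits the left subtree, then the right subtree, then the node.
At 22: go left to 11.
  At 11: go left to 6.
    At 6: go left to 19.
      At 19: no left child.
      At 19: go right to 17.
        17 is a leaf — visit 17.
      Visit 19.
    At 6: go right to 9.
      9 is a leaf — visit 9.
    Visit 6.
  At 11: go right to 4.
    At 4: go left to 10.
      At 10: go left to 31.
        31 is a leaf — visit 31.
      At 10: go right to 28.
        28 is a leaf — visit 28.
      Visit 10.
    At 4: go right to 8.
      8 is a leaf — visit 8.
    Visit 4.
  Visit 11.
At 22: no right child.
Visit 22.
Full post-order sequence: 17, 19, 9, 6, 31, 28, 10, 8, 4, 11, 22.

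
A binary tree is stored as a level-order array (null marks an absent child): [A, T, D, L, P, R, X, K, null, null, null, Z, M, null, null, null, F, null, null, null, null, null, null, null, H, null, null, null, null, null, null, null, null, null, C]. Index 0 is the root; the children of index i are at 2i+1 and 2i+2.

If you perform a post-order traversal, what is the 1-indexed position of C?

Post-order visits the left subtree, then the right subtree, then the node.
At A: go left to T.
  At T: go left to L.
    At L: go left to K.
      At K: no left child.
      At K: go right to F.
        At F: no left child.
        At F: go right to C.
          C is a leaf — visit C.
        Visit F.
      Visit K.
    At L: no right child.
    Visit L.
  At T: go right to P.
    P is a leaf — visit P.
  Visit T.
At A: go right to D.
  At D: go left to R.
    At R: go left to Z.
      At Z: no left child.
      At Z: go right to H.
        H is a leaf — visit H.
      Visit Z.
    At R: go right to M.
      M is a leaf — visit M.
    Visit R.
  At D: go right to X.
    X is a leaf — visit X.
  Visit D.
Visit A.
Full post-order sequence: C, F, K, L, P, T, H, Z, M, R, X, D, A.

1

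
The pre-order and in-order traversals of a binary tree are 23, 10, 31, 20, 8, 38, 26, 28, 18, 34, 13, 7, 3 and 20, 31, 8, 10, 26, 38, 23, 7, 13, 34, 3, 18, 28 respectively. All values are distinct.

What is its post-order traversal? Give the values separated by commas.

20, 8, 31, 26, 38, 10, 7, 13, 3, 34, 18, 28, 23

The first element of pre-order is the root; it splits in-order into left and right subtrees.
Root 23: left subtree has 6 nodes {20, 31, 8, 10, 26, 38}, right has 6 {7, 13, 34, 3, 18, 28}.
  Root 10: left subtree has 3 nodes {20, 31, 8}, right has 2 {26, 38}.
    Root 31: left subtree has 1 node {20}, right has 1 {8}.
    Root 38: left subtree has 1 node {26}, right has 0 { }.
  Root 28: left subtree has 5 nodes {7, 13, 34, 3, 18}, right has 0 { }.
    Root 18: left subtree has 4 nodes {7, 13, 34, 3}, right has 0 { }.
      Root 34: left subtree has 2 nodes {7, 13}, right has 1 {3}.
        Root 13: left subtree has 1 node {7}, right has 0 { }.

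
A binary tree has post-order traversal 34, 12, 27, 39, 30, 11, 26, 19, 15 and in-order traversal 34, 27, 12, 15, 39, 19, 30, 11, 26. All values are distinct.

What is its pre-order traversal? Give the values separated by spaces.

The last element of post-order is the root; it splits in-order into left and right subtrees.
Root 15: left subtree has 3 nodes {34, 27, 12}, right has 5 {39, 19, 30, 11, 26}.
  Root 27: left subtree has 1 node {34}, right has 1 {12}.
  Root 19: left subtree has 1 node {39}, right has 3 {30, 11, 26}.
    Root 26: left subtree has 2 nodes {30, 11}, right has 0 { }.
      Root 11: left subtree has 1 node {30}, right has 0 { }.

15 27 34 12 19 39 26 11 30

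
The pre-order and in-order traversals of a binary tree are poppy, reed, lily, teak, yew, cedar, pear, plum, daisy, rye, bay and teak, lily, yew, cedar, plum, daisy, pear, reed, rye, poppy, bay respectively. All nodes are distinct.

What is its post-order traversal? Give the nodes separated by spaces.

The first element of pre-order is the root; it splits in-order into left and right subtrees.
Root poppy: left subtree has 9 nodes {teak, lily, yew, cedar, plum, daisy, pear, reed, rye}, right has 1 {bay}.
  Root reed: left subtree has 7 nodes {teak, lily, yew, cedar, plum, daisy, pear}, right has 1 {rye}.
    Root lily: left subtree has 1 node {teak}, right has 5 {yew, cedar, plum, daisy, pear}.
      Root yew: left subtree has 0 nodes { }, right has 4 {cedar, plum, daisy, pear}.
        Root cedar: left subtree has 0 nodes { }, right has 3 {plum, daisy, pear}.
          Root pear: left subtree has 2 nodes {plum, daisy}, right has 0 { }.
            Root plum: left subtree has 0 nodes { }, right has 1 {daisy}.

teak daisy plum pear cedar yew lily rye reed bay poppy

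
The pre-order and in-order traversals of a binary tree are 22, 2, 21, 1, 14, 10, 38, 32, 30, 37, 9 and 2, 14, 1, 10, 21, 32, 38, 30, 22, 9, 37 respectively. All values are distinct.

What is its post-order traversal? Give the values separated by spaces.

The first element of pre-order is the root; it splits in-order into left and right subtrees.
Root 22: left subtree has 8 nodes {2, 14, 1, 10, 21, 32, 38, 30}, right has 2 {9, 37}.
  Root 2: left subtree has 0 nodes { }, right has 7 {14, 1, 10, 21, 32, 38, 30}.
    Root 21: left subtree has 3 nodes {14, 1, 10}, right has 3 {32, 38, 30}.
      Root 1: left subtree has 1 node {14}, right has 1 {10}.
      Root 38: left subtree has 1 node {32}, right has 1 {30}.
  Root 37: left subtree has 1 node {9}, right has 0 { }.

14 10 1 32 30 38 21 2 9 37 22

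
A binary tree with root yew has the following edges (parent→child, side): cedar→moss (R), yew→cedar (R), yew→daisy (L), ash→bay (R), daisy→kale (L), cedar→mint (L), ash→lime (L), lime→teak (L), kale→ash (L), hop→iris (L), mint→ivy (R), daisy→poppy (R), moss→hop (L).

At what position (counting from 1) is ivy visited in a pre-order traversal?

11

Pre-order visits the node, then its left subtree, then its right subtree.
Visit yew.
At yew: go left to daisy.
  Visit daisy.
  At daisy: go left to kale.
    Visit kale.
    At kale: go left to ash.
      Visit ash.
      At ash: go left to lime.
        Visit lime.
        At lime: go left to teak.
          teak is a leaf — visit teak.
        At lime: no right child.
      At ash: go right to bay.
        bay is a leaf — visit bay.
    At kale: no right child.
  At daisy: go right to poppy.
    poppy is a leaf — visit poppy.
At yew: go right to cedar.
  Visit cedar.
  At cedar: go left to mint.
    Visit mint.
    At mint: no left child.
    At mint: go right to ivy.
      ivy is a leaf — visit ivy.
  At cedar: go right to moss.
    Visit moss.
    At moss: go left to hop.
      Visit hop.
      At hop: go left to iris.
        iris is a leaf — visit iris.
      At hop: no right child.
    At moss: no right child.
Full pre-order sequence: yew, daisy, kale, ash, lime, teak, bay, poppy, cedar, mint, ivy, moss, hop, iris.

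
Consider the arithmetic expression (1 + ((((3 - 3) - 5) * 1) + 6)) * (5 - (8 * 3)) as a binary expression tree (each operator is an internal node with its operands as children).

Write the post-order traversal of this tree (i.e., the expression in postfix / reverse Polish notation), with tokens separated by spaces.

1 3 3 - 5 - 1 * 6 + + 5 8 3 * - *

Post-order on an expression tree gives postfix notation: for each operator, emit left operand, right operand, then the operator.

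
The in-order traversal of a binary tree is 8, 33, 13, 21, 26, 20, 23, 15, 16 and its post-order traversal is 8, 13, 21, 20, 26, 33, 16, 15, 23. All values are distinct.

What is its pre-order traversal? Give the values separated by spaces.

The last element of post-order is the root; it splits in-order into left and right subtrees.
Root 23: left subtree has 6 nodes {8, 33, 13, 21, 26, 20}, right has 2 {15, 16}.
  Root 33: left subtree has 1 node {8}, right has 4 {13, 21, 26, 20}.
    Root 26: left subtree has 2 nodes {13, 21}, right has 1 {20}.
      Root 21: left subtree has 1 node {13}, right has 0 { }.
  Root 15: left subtree has 0 nodes { }, right has 1 {16}.

23 33 8 26 21 13 20 15 16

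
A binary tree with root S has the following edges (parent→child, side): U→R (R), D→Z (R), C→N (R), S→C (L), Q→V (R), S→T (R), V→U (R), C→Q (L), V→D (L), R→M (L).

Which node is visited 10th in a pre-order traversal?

Pre-order visits the node, then its left subtree, then its right subtree.
Visit S.
At S: go left to C.
  Visit C.
  At C: go left to Q.
    Visit Q.
    At Q: no left child.
    At Q: go right to V.
      Visit V.
      At V: go left to D.
        Visit D.
        At D: no left child.
        At D: go right to Z.
          Z is a leaf — visit Z.
      At V: go right to U.
        Visit U.
        At U: no left child.
        At U: go right to R.
          Visit R.
          At R: go left to M.
            M is a leaf — visit M.
          At R: no right child.
  At C: go right to N.
    N is a leaf — visit N.
At S: go right to T.
  T is a leaf — visit T.
Full pre-order sequence: S, C, Q, V, D, Z, U, R, M, N, T.

N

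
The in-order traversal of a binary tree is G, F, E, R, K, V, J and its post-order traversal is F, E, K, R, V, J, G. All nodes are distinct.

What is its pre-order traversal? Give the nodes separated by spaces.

G J V R E F K

The last element of post-order is the root; it splits in-order into left and right subtrees.
Root G: left subtree has 0 nodes { }, right has 6 {F, E, R, K, V, J}.
  Root J: left subtree has 5 nodes {F, E, R, K, V}, right has 0 { }.
    Root V: left subtree has 4 nodes {F, E, R, K}, right has 0 { }.
      Root R: left subtree has 2 nodes {F, E}, right has 1 {K}.
        Root E: left subtree has 1 node {F}, right has 0 { }.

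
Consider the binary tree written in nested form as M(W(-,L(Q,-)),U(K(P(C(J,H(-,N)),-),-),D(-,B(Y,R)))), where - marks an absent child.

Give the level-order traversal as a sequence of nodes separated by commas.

M, W, U, L, K, D, Q, P, B, C, Y, R, J, H, N

Level-order visits nodes level by level from the root, left to right within each level.
Level 0: M
Level 1: W, U
Level 2: L, K, D
Level 3: Q, P, B
Level 4: C, Y, R
Level 5: J, H
Level 6: N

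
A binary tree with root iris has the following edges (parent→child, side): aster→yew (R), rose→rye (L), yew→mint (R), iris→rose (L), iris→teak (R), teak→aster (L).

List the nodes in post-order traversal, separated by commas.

rye, rose, mint, yew, aster, teak, iris

Post-order visits the left subtree, then the right subtree, then the node.
At iris: go left to rose.
  At rose: go left to rye.
    rye is a leaf — visit rye.
  At rose: no right child.
  Visit rose.
At iris: go right to teak.
  At teak: go left to aster.
    At aster: no left child.
    At aster: go right to yew.
      At yew: no left child.
      At yew: go right to mint.
        mint is a leaf — visit mint.
      Visit yew.
    Visit aster.
  At teak: no right child.
  Visit teak.
Visit iris.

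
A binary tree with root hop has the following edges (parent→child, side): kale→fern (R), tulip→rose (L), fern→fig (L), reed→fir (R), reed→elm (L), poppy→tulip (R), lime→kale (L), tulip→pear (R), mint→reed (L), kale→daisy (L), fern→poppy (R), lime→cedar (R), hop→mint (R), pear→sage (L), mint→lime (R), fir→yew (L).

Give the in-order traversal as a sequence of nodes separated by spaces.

hop elm reed yew fir mint daisy kale fig fern poppy rose tulip sage pear lime cedar

In-order visits the left subtree, then the node, then the right subtree.
At hop: no left child.
Visit hop.
At hop: go right to mint.
  At mint: go left to reed.
    At reed: go left to elm.
      elm is a leaf — visit elm.
    Visit reed.
    At reed: go right to fir.
      At fir: go left to yew.
        yew is a leaf — visit yew.
      Visit fir.
      At fir: no right child.
  Visit mint.
  At mint: go right to lime.
    At lime: go left to kale.
      At kale: go left to daisy.
        daisy is a leaf — visit daisy.
      Visit kale.
      At kale: go right to fern.
        At fern: go left to fig.
          fig is a leaf — visit fig.
        Visit fern.
        At fern: go right to poppy.
          At poppy: no left child.
          Visit poppy.
          At poppy: go right to tulip.
            At tulip: go left to rose.
              rose is a leaf — visit rose.
            Visit tulip.
            At tulip: go right to pear.
              At pear: go left to sage.
                sage is a leaf — visit sage.
              Visit pear.
              At pear: no right child.
    Visit lime.
    At lime: go right to cedar.
      cedar is a leaf — visit cedar.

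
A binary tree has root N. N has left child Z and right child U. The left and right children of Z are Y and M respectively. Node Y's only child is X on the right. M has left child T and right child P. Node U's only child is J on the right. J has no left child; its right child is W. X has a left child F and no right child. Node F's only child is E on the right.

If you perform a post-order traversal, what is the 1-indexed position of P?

6

Post-order visits the left subtree, then the right subtree, then the node.
At N: go left to Z.
  At Z: go left to Y.
    At Y: no left child.
    At Y: go right to X.
      At X: go left to F.
        At F: no left child.
        At F: go right to E.
          E is a leaf — visit E.
        Visit F.
      At X: no right child.
      Visit X.
    Visit Y.
  At Z: go right to M.
    At M: go left to T.
      T is a leaf — visit T.
    At M: go right to P.
      P is a leaf — visit P.
    Visit M.
  Visit Z.
At N: go right to U.
  At U: no left child.
  At U: go right to J.
    At J: no left child.
    At J: go right to W.
      W is a leaf — visit W.
    Visit J.
  Visit U.
Visit N.
Full post-order sequence: E, F, X, Y, T, P, M, Z, W, J, U, N.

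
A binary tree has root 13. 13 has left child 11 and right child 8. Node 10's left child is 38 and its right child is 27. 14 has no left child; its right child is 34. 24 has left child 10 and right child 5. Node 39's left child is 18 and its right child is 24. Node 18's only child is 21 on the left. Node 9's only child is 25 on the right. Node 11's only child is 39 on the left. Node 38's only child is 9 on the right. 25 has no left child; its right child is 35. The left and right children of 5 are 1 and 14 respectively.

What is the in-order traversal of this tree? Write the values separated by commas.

In-order visits the left subtree, then the node, then the right subtree.
At 13: go left to 11.
  At 11: go left to 39.
    At 39: go left to 18.
      At 18: go left to 21.
        21 is a leaf — visit 21.
      Visit 18.
      At 18: no right child.
    Visit 39.
    At 39: go right to 24.
      At 24: go left to 10.
        At 10: go left to 38.
          At 38: no left child.
          Visit 38.
          At 38: go right to 9.
            At 9: no left child.
            Visit 9.
            At 9: go right to 25.
              At 25: no left child.
              Visit 25.
              At 25: go right to 35.
                35 is a leaf — visit 35.
        Visit 10.
        At 10: go right to 27.
          27 is a leaf — visit 27.
      Visit 24.
      At 24: go right to 5.
        At 5: go left to 1.
          1 is a leaf — visit 1.
        Visit 5.
        At 5: go right to 14.
          At 14: no left child.
          Visit 14.
          At 14: go right to 34.
            34 is a leaf — visit 34.
  Visit 11.
  At 11: no right child.
Visit 13.
At 13: go right to 8.
  8 is a leaf — visit 8.

21, 18, 39, 38, 9, 25, 35, 10, 27, 24, 1, 5, 14, 34, 11, 13, 8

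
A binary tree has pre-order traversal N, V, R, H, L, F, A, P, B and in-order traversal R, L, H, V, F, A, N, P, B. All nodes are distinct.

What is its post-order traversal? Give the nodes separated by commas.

L, H, R, A, F, V, B, P, N

The first element of pre-order is the root; it splits in-order into left and right subtrees.
Root N: left subtree has 6 nodes {R, L, H, V, F, A}, right has 2 {P, B}.
  Root V: left subtree has 3 nodes {R, L, H}, right has 2 {F, A}.
    Root R: left subtree has 0 nodes { }, right has 2 {L, H}.
      Root H: left subtree has 1 node {L}, right has 0 { }.
    Root F: left subtree has 0 nodes { }, right has 1 {A}.
  Root P: left subtree has 0 nodes { }, right has 1 {B}.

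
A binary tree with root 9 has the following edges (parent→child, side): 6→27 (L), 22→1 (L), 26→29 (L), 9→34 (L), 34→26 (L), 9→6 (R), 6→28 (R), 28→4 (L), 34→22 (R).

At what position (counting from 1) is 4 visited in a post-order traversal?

Post-order visits the left subtree, then the right subtree, then the node.
At 9: go left to 34.
  At 34: go left to 26.
    At 26: go left to 29.
      29 is a leaf — visit 29.
    At 26: no right child.
    Visit 26.
  At 34: go right to 22.
    At 22: go left to 1.
      1 is a leaf — visit 1.
    At 22: no right child.
    Visit 22.
  Visit 34.
At 9: go right to 6.
  At 6: go left to 27.
    27 is a leaf — visit 27.
  At 6: go right to 28.
    At 28: go left to 4.
      4 is a leaf — visit 4.
    At 28: no right child.
    Visit 28.
  Visit 6.
Visit 9.
Full post-order sequence: 29, 26, 1, 22, 34, 27, 4, 28, 6, 9.

7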